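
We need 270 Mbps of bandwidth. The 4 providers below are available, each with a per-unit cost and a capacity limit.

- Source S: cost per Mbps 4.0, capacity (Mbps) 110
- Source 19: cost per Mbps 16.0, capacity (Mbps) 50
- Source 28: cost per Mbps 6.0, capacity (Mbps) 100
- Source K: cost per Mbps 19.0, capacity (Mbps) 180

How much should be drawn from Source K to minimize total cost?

Cheapest first:
Source S at 4.0: take all 110 Mbps → 160 still needed.
Source 28 (6.0): use full 100 → 60 Mbps to go.
Source 19 (16.0): use full 50 → 10 Mbps to go.
Source K at 19.0: take 10 of its 180 → requirement met.

10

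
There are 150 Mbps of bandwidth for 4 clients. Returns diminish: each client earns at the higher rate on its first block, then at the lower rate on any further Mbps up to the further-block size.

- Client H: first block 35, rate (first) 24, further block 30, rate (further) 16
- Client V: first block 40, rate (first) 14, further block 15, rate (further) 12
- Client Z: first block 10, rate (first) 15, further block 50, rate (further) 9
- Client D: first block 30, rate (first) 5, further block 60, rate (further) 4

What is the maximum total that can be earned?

Rank every tier by rate: Client H/first 24 > Client H/second 16 > Client Z/first 15 > Client V/first 14 > Client V/second 12 > Client Z/second 9 > Client D/first 5 > Client D/second 4.
Client H first at 24: fill all 35 — 115 left.
Client H/second (16): +30 — 85 left.
Fill Client Z first block (10 at 15) — 75 left.
Client V/first (14): +40 — 35 left.
Fill Client V second block (15 at 12) — 20 left.
Client Z second at 9: only 20 left, fill 20.
Total = 24×35 + 16×30 + 15×10 + 14×40 + 12×15 + 9×20 = 2390.

2390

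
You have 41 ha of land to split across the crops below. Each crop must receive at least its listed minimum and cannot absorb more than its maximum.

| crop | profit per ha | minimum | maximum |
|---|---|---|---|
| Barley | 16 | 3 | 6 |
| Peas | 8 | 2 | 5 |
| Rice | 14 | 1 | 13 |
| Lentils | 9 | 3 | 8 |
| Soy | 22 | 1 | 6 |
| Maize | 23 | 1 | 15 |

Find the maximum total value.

742

Meeting every minimum uses 3+2+1+3+1+1 = 11 ha, leaving 30.
Rank by profit per ha: Maize 23 > Soy 22 > Barley 16 > Rice 14 > Lentils 9 > Peas 8.
Maize takes 14 more to reach its cap of 15 — 16 left.
Soy: +5 to 6 (cap) — 11 left.
Barley: +3 to 6 (cap) — 8 left.
Only 8 left; Rice takes them to reach 9.
Total = 16×6 + 8×2 + 14×9 + 9×3 + 22×6 + 23×15 = 742.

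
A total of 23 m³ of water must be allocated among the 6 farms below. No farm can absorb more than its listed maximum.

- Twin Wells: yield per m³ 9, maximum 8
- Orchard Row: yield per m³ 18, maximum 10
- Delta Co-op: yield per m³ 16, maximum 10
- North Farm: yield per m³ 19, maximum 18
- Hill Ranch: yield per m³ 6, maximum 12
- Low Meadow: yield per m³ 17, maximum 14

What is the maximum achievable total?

432

Rank by yield per m³: North Farm 19 > Orchard Row 18 > Low Meadow 17 > Delta Co-op 16 > Twin Wells 9 > Hill Ranch 6.
North Farm: +18 to 18 (cap) → 5 left.
Orchard Row: +5 (room for 10) → 5. Pool exhausted.
Total = 18×5 + 19×18 = 432.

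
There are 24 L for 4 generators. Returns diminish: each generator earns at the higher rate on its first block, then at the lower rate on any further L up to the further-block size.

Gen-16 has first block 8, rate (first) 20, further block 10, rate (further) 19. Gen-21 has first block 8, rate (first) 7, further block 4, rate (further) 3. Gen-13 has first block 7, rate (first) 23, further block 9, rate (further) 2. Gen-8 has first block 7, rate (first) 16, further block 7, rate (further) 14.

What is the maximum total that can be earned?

Rank every tier by rate: Gen-13/tier1 23 > Gen-16/tier1 20 > Gen-16/tier2 19 > Gen-8/tier1 16 > Gen-8/tier2 14 > Gen-21/tier1 7 > Gen-21/tier2 3 > Gen-13/tier2 2.
Gen-13/tier1 (23): +7 → 17 left.
Fill Gen-16 tier1 block (8 at 20) → 9 left.
Gen-16/tier2: +9 of 10 at 19; pool empty.
Total = 23×7 + 20×8 + 19×9 = 492.

492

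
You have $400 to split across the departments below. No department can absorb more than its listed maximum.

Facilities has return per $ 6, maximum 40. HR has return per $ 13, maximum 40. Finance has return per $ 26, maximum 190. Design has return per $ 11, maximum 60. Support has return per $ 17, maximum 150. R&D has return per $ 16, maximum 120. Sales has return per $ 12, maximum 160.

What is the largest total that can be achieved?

Rank by return per $: Finance 26 > Support 17 > R&D 16 > HR 13 > Sales 12 > Design 11 > Facilities 6.
Finance: +190 to 190 (cap) — 210 left.
Support takes 150 to reach its cap of 150 — 60 left.
R&D: +60 (room for 120) → 60. Pool exhausted.
Total = 26×190 + 17×150 + 16×60 = 8450.

8450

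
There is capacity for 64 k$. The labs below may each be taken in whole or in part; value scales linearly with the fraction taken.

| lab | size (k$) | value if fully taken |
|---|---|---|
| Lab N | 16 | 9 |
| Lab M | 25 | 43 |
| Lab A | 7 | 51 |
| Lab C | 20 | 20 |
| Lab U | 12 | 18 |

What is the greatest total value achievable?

132

Rank by value-to-size ratio: Lab A 51/7≈7.29, Lab M 43/25≈1.72, Lab U 18/12≈1.5, Lab C 20/20≈1, Lab N 9/16≈0.562.
All 7 k$ of Lab A fit (value 51) → 57 remain.
Lab M: take in full, 25 k$ for value 43 → 32 left.
All 12 k$ of Lab U fit (value 18) → 20 remain.
Take all of Lab C (20 k$, value 20) → 0 k$ left.
Total value = 132.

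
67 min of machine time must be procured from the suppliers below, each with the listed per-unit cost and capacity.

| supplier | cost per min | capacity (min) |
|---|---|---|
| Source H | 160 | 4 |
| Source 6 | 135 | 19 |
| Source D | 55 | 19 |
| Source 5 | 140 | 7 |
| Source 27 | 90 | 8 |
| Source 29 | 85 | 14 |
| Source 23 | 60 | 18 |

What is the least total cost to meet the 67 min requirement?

Fill from the cheapest supplier first.
Source D at 55: take all 19 min → 48 still needed.
Source 23 (60): use full 18 → 30 min to go.
Take 14 from Source 29 at 85 → need 16 more.
Source 27 at 90: take all 8 min → 8 still needed.
Take 8 from Source 6 at 135 to finish.
Source 5, Source H: unused.
Cost = 19×55 + 18×60 + 14×85 + 8×90 + 8×135 = 5115.

5115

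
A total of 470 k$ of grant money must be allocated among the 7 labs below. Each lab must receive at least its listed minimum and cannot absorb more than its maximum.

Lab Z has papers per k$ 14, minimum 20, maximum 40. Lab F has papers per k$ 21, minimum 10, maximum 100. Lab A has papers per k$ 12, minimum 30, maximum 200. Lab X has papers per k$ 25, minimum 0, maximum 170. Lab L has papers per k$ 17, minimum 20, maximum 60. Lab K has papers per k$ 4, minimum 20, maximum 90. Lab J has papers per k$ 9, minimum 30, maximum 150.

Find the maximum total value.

Meeting every minimum uses 20+10+30+0+20+20+30 = 130 k$, leaving 340.
Highest papers per k$ first: Lab X 25 > Lab F 21 > Lab L 17 > Lab Z 14 > Lab A 12 > Lab J 9 > Lab K 4.
Lab X: +170 to 170 (cap) → 170 left.
Lab F: +90 to 100 (cap) → 80 left.
Give Lab L 40 more to hit its cap of 60 → 40 left.
Give Lab Z 20 more to hit its cap of 40 → 20 left.
Lab A: +20 (room for 170) → 50. Pool exhausted.
Total = 14×40 + 21×100 + 12×50 + 25×170 + 17×60 + 4×20 + 9×30 = 8880.

8880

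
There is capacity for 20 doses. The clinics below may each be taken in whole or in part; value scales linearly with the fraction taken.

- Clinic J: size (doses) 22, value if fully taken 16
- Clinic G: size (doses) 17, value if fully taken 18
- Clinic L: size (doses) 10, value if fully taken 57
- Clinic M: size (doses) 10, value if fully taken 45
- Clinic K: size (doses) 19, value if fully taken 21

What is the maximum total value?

102

Rank by value-to-size ratio: Clinic L 57/10≈5.7, Clinic M 45/10≈4.5, Clinic K 21/19≈1.11, Clinic G 18/17≈1.06, Clinic J 16/22≈0.727.
All 10 doses of Clinic L fit (value 57) — 10 remain.
Take all of Clinic M (10 doses, value 45) — 0 doses left.
Total value = 102.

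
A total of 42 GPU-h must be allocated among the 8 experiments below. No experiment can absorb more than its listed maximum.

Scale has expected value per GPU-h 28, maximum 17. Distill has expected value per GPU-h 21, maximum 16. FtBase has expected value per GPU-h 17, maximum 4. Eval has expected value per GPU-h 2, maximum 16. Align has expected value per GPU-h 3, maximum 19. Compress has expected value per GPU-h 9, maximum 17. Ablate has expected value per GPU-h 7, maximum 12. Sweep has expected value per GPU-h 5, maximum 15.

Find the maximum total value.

925

Order the experiments by expected value per GPU-h: Scale 28 > Distill 21 > FtBase 17 > Compress 9 > Ablate 7 > Sweep 5 > Align 3 > Eval 2.
Scale takes 17 to reach its cap of 17 — 25 left.
Distill: +16 to 16 (cap) — 9 left.
Give FtBase 4 to hit its cap of 4 — 5 left.
Compress has room for 17 but only 5 remain, so it gets 5.
Total = 28×17 + 21×16 + 17×4 + 9×5 = 925.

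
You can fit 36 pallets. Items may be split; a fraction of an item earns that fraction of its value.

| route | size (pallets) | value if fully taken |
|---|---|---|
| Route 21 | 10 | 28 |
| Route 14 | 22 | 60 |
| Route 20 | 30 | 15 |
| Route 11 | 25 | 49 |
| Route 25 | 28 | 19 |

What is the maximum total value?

Rank by value-to-size ratio: Route 21 28/10≈2.8, Route 14 60/22≈2.73, Route 11 49/25≈1.96, Route 25 19/28≈0.679, Route 20 15/30≈0.5.
All 10 pallets of Route 21 fit (value 28) → 26 remain.
Take all of Route 14 (22 pallets, value 60) → 4 pallets left.
Fill the last 4 pallets with part of Route 11: 4/25 of it earns 7.84.
Total value = 95.84.

95.84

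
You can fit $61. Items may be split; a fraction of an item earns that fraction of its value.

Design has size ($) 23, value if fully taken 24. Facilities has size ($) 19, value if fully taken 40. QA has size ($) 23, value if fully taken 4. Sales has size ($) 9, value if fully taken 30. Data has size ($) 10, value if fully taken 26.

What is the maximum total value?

Best value per unit of size first: Sales 30/9≈3.33, Data 26/10≈2.6, Facilities 40/19≈2.11, Design 24/23≈1.04, QA 4/23≈0.174.
All 9 $ of Sales fit (value 30) ; 52 remain.
Take all of Data (10 $, value 26) ; 42 $ left.
All 19 $ of Facilities fit (value 40) ; 23 remain.
Design: take in full, 23 $ for value 24 ; 0 left.
Total value = 120.

120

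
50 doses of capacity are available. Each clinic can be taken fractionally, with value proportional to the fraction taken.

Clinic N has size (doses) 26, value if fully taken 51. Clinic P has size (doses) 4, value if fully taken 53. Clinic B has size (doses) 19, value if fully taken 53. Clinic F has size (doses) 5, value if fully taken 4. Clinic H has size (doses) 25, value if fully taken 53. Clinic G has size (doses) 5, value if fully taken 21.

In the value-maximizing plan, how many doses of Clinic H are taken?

Best value per unit of size first: Clinic P 53/4≈13.2, Clinic G 21/5≈4.2, Clinic B 53/19≈2.79, Clinic H 53/25≈2.12, Clinic N 51/26≈1.96, Clinic F 4/5≈0.8.
Clinic P: take in full, 4 doses for value 53 — 46 left.
All 5 doses of Clinic G fit (value 21) — 41 remain.
All 19 doses of Clinic B fit (value 53) — 22 remain.
Fill the last 22 doses with part of Clinic H: 22/25 of it earns 46.64.

22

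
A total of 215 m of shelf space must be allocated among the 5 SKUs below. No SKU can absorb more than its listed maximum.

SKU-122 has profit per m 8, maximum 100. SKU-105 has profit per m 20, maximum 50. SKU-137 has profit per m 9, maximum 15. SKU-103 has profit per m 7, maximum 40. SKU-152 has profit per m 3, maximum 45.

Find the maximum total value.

2245

Rank by profit per m: SKU-105 20 > SKU-137 9 > SKU-122 8 > SKU-103 7 > SKU-152 3.
Give SKU-105 50 to hit its cap of 50 → 165 left.
SKU-137 takes 15 to reach its cap of 15 → 150 left.
Give SKU-122 100 to hit its cap of 100 → 50 left.
SKU-103 takes 40 to reach its cap of 40 → 10 left.
SKU-152: +10 (room for 45) → 10. Pool exhausted.
Total = 8×100 + 20×50 + 9×15 + 7×40 + 3×10 = 2245.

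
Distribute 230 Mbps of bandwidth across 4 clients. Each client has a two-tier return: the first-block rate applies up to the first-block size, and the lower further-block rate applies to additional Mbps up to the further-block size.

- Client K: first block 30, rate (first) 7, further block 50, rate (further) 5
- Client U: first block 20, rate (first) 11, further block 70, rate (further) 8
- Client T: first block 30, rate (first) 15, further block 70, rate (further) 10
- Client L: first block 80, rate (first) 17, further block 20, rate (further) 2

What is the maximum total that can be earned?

2970

Order all 8 blocks by rate: Client L/tier1 17 > Client T/tier1 15 > Client U/tier1 11 > Client T/tier2 10 > Client U/tier2 8 > Client K/tier1 7 > Client K/tier2 5 > Client L/tier2 2.
Fill Client L tier1 block (80 at 17) — 150 left.
Client T/tier1 (15): +30 — 120 left.
Client U tier1 at 11: fill all 20 — 100 left.
Client T/tier2 (10): +70 — 30 left.
30 remain; put them into Client U tier2 at 8.
Total = 17×80 + 15×30 + 11×20 + 10×70 + 8×30 = 2970.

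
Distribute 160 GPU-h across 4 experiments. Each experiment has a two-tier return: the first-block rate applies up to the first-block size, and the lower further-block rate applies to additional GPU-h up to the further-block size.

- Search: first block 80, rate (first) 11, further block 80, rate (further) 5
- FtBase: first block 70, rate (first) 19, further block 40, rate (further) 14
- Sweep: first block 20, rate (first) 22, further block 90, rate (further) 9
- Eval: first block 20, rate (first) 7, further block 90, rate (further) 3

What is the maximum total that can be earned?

2660

Order all 8 blocks by rate: Sweep/T1 22 > FtBase/T1 19 > FtBase/T2 14 > Search/T1 11 > Sweep/T2 9 > Eval/T1 7 > Search/T2 5 > Eval/T2 3.
Fill Sweep T1 block (20 at 22) ; 140 left.
Fill FtBase T1 block (70 at 19) ; 70 left.
FtBase/T2 (14): +40 ; 30 left.
Search/T1: +30 of 80 at 11; pool empty.
Total = 22×20 + 19×70 + 14×40 + 11×30 = 2660.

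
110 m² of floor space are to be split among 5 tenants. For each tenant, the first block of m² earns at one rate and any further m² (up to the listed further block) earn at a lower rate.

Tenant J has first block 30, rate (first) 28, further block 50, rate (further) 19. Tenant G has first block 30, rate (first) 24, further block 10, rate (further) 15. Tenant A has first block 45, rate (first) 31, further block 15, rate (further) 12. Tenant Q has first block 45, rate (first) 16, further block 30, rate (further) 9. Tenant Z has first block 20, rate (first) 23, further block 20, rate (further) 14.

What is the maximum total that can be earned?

Treat each block as its own option and order by rate: Tenant A/T1 31 > Tenant J/T1 28 > Tenant G/T1 24 > Tenant Z/T1 23 > Tenant J/T2 19 > Tenant Q/T1 16 > Tenant G/T2 15 > Tenant Z/T2 14 > Tenant A/T2 12 > Tenant Q/T2 9.
Tenant A/T1 (31): +45 ; 65 left.
Tenant J T1 at 28: fill all 30 ; 35 left.
Fill Tenant G T1 block (30 at 24) ; 5 left.
Tenant Z/T1: +5 of 20 at 23; pool empty.
Total = 31×45 + 28×30 + 24×30 + 23×5 = 3070.

3070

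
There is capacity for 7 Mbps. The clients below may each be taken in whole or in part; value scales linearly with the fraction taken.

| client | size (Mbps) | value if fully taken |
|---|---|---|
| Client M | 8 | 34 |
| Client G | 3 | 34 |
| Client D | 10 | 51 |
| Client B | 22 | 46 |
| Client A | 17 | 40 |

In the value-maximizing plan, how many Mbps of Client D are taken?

4

Best value per unit of size first: Client G 34/3≈11.3, Client D 51/10≈5.1, Client M 34/8≈4.25, Client A 40/17≈2.35, Client B 46/22≈2.09.
Client G: take in full, 3 Mbps for value 34 → 4 left.
Fill the last 4 Mbps with part of Client D: 4/10 of it earns 20.4.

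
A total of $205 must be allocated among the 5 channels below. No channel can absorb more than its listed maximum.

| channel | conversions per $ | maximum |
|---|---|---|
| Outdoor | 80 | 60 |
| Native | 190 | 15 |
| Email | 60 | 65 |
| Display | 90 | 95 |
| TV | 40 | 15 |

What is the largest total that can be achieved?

18300

Rank by conversions per $: Native 190 > Display 90 > Outdoor 80 > Email 60 > TV 40.
Give Native 15 to hit its cap of 15 → 190 left.
Display: +95 to 95 (cap) → 95 left.
Outdoor: +60 to 60 (cap) → 35 left.
Email: +35 (room for 65) → 35. Pool exhausted.
Total = 80×60 + 190×15 + 60×35 + 90×95 = 18300.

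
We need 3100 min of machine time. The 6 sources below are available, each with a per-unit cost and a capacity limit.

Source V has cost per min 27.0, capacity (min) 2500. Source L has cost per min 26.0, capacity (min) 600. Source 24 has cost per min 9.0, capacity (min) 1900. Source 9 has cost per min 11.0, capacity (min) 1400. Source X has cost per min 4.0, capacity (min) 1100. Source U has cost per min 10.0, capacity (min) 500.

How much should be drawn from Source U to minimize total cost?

Cheapest first:
Take 1100 from Source X at 4.0 — need 2000 more.
Source 24 (9.0): use full 1900 — 100 min to go.
Take 100 from Source U at 10.0 to finish.
Source 9, Source L, Source V: unused.

100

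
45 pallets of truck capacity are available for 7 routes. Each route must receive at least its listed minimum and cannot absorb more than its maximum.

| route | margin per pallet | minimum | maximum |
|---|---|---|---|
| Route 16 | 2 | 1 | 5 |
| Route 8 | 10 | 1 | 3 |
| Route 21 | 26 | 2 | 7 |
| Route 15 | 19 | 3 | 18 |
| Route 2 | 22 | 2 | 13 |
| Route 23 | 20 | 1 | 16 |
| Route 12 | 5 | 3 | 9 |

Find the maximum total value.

Meeting every minimum uses 1+1+2+3+2+1+3 = 13 pallets, leaving 32.
Rank by margin per pallet: Route 21 26 > Route 2 22 > Route 23 20 > Route 15 19 > Route 8 10 > Route 12 5 > Route 16 2.
Give Route 21 5 more to hit its cap of 7 — 27 left.
Route 2: +11 to 13 (cap) — 16 left.
Route 23: +15 to 16 (cap) — 1 left.
Route 15 has room for 15 more but only 1 remain, so it gets 4.
Total = 2×1 + 10×1 + 26×7 + 19×4 + 22×13 + 20×16 + 5×3 = 891.

891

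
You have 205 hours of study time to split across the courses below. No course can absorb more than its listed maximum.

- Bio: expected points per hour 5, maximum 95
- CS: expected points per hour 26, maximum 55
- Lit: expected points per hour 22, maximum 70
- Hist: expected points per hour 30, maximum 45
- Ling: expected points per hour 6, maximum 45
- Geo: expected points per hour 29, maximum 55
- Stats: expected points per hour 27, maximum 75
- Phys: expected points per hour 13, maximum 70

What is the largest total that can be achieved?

5750

Order the courses by expected points per hour: Hist 30 > Geo 29 > Stats 27 > CS 26 > Lit 22 > Phys 13 > Ling 6 > Bio 5.
Hist takes 45 to reach its cap of 45 ; 160 left.
Give Geo 55 to hit its cap of 55 ; 105 left.
Stats takes 75 to reach its cap of 75 ; 30 left.
CS: +30 (room for 55) → 30. Pool exhausted.
Total = 26×30 + 30×45 + 29×55 + 27×75 = 5750.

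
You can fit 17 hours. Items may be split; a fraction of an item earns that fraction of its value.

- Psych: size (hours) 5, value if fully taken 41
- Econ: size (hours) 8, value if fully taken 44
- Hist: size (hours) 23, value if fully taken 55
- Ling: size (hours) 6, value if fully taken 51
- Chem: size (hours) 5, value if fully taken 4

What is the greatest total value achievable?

125

Sort by value density: Ling 51/6≈8.5, Psych 41/5≈8.2, Econ 44/8≈5.5, Hist 55/23≈2.39, Chem 4/5≈0.8.
All 6 hours of Ling fit (value 51) — 11 remain.
All 5 hours of Psych fit (value 41) — 6 remain.
6 hours left: a 6/8 share of Econ gives 44×6/8 = 33.
Total value = 125.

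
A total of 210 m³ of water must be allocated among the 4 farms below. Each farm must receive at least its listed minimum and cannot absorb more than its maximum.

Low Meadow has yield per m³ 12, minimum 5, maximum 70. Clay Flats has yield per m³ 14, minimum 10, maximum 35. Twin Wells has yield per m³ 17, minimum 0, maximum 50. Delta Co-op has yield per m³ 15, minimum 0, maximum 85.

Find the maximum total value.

Meeting every minimum uses 5+10+0+0 = 15 m³, leaving 195.
Order the farms by yield per m³: Twin Wells 17 > Delta Co-op 15 > Clay Flats 14 > Low Meadow 12.
Give Twin Wells 50 more to hit its cap of 50 → 145 left.
Delta Co-op: +85 to 85 (cap) → 60 left.
Clay Flats takes 25 more to reach its cap of 35 → 35 left.
Low Meadow has room for 65 more but only 35 remain, so it gets 40.
Total = 12×40 + 14×35 + 17×50 + 15×85 = 3095.

3095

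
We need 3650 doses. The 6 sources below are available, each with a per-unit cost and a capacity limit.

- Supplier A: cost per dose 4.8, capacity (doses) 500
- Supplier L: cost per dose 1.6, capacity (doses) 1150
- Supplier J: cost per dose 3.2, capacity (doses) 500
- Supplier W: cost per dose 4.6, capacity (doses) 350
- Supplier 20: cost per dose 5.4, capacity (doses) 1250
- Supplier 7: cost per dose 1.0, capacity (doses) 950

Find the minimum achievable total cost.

Cheapest first:
Take 950 from Supplier 7 at 1.0 ; need 2700 more.
Supplier L at 1.6: take all 1150 doses ; 1550 still needed.
Supplier J (3.2): use full 500 ; 1050 doses to go.
Supplier W at 4.6: take all 350 doses ; 700 still needed.
Supplier A (4.8): use full 500 ; 200 doses to go.
Supplier 20 (5.4): take the remaining 200 ; done.
Cost = 950×1.0 + 1150×1.6 + 500×3.2 + 350×4.6 + 500×4.8 + 200×5.4 = 9480.

9480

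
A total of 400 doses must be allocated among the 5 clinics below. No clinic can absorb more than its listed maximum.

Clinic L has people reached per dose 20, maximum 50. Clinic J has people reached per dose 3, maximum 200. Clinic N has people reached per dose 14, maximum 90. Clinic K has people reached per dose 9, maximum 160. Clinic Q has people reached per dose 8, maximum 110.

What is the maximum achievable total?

4500

Highest people reached per dose first: Clinic L 20 > Clinic N 14 > Clinic K 9 > Clinic Q 8 > Clinic J 3.
Clinic L takes 50 to reach its cap of 50 — 350 left.
Clinic N: +90 to 90 (cap) — 260 left.
Clinic K takes 160 to reach its cap of 160 — 100 left.
Clinic Q: +100 (room for 110) → 100. Pool exhausted.
Total = 20×50 + 14×90 + 9×160 + 8×100 = 4500.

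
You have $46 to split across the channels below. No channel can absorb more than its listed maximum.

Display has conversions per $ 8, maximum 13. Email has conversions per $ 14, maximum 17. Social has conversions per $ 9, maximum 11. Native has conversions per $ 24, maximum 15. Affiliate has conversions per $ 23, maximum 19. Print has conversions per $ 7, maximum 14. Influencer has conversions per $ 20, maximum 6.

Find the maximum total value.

Order the channels by conversions per $: Native 24 > Affiliate 23 > Influencer 20 > Email 14 > Social 9 > Display 8 > Print 7.
Give Native 15 to hit its cap of 15 ; 31 left.
Give Affiliate 19 to hit its cap of 19 ; 12 left.
Influencer takes 6 to reach its cap of 6 ; 6 left.
Only 6 left; Email takes them to reach 6.
Total = 14×6 + 24×15 + 23×19 + 20×6 = 1001.

1001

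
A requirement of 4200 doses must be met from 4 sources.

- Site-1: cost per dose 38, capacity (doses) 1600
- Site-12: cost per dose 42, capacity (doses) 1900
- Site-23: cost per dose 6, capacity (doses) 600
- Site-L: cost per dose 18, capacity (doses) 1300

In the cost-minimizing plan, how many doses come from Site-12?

700

Cheapest first:
Site-23 (6): use full 600 → 3600 doses to go.
Take 1300 from Site-L at 18 → need 2300 more.
Site-1 (38): use full 1600 → 700 doses to go.
Site-12 at 42: take 700 of its 1900 → requirement met.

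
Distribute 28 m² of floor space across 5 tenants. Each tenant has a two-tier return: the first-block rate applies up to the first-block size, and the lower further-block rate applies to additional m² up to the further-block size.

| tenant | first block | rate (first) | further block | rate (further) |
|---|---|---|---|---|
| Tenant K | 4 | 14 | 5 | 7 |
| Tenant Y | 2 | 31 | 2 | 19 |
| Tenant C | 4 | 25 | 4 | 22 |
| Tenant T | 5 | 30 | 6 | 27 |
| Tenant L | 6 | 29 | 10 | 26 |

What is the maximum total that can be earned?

Treat each block as its own option and order by rate: Tenant Y/tier1 31 > Tenant T/tier1 30 > Tenant L/tier1 29 > Tenant T/tier2 27 > Tenant L/tier2 26 > Tenant C/tier1 25 > Tenant C/tier2 22 > Tenant Y/tier2 19 > Tenant K/tier1 14 > Tenant K/tier2 7.
Fill Tenant Y tier1 block (2 at 31) → 26 left.
Tenant T/tier1 (30): +5 → 21 left.
Tenant L tier1 at 29: fill all 6 → 15 left.
Fill Tenant T tier2 block (6 at 27) → 9 left.
Tenant L tier2 at 26: only 9 left, fill 9.
Total = 31×2 + 30×5 + 29×6 + 27×6 + 26×9 = 782.

782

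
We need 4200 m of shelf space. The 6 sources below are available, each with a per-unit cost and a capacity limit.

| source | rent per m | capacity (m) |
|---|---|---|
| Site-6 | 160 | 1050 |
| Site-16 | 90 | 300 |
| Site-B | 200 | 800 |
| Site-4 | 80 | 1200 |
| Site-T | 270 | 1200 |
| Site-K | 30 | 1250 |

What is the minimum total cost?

408500

Use sources in increasing cost order.
Site-K at 30: take all 1250 m — 2950 still needed.
Site-4 at 80: take all 1200 m — 1750 still needed.
Take 300 from Site-16 at 90 — need 1450 more.
Site-6 (160): use full 1050 — 400 m to go.
Take 400 from Site-B at 200 to finish.
Site-T: unused.
Cost = 1250×30 + 1200×80 + 300×90 + 1050×160 + 400×200 = 408500.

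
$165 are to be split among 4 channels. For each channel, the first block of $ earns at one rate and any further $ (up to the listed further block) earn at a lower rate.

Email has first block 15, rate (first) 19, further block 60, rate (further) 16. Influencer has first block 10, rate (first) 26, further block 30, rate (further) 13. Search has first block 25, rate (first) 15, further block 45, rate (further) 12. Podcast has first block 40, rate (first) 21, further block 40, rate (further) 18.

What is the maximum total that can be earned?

3065

Order all 8 blocks by rate: Influencer/T1 26 > Podcast/T1 21 > Email/T1 19 > Podcast/T2 18 > Email/T2 16 > Search/T1 15 > Influencer/T2 13 > Search/T2 12.
Influencer/T1 (26): +10 ; 155 left.
Podcast/T1 (21): +40 ; 115 left.
Email/T1 (19): +15 ; 100 left.
Podcast/T2 (18): +40 ; 60 left.
Fill Email T2 block (60 at 16) ; 0 left.
Total = 26×10 + 21×40 + 19×15 + 18×40 + 16×60 = 3065.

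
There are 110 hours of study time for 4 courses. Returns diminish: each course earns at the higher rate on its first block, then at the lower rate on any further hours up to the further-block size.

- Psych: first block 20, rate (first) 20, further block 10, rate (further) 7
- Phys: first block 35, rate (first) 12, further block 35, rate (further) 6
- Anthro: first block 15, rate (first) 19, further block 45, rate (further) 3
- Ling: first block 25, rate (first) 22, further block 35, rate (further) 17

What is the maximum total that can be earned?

Rank every tier by rate: Ling/first 22 > Psych/first 20 > Anthro/first 19 > Ling/second 17 > Phys/first 12 > Psych/second 7 > Phys/second 6 > Anthro/second 3.
Ling first at 22: fill all 25 — 85 left.
Psych first at 20: fill all 20 — 65 left.
Anthro first at 19: fill all 15 — 50 left.
Ling second at 17: fill all 35 — 15 left.
15 remain; put them into Phys first at 12.
Total = 22×25 + 20×20 + 19×15 + 17×35 + 12×15 = 2010.

2010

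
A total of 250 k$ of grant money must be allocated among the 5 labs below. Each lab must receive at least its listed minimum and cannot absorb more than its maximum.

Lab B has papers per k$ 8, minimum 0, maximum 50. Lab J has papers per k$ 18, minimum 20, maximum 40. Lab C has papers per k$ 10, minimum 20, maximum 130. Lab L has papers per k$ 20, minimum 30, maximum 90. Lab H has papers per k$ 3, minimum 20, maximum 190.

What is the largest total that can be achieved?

Meeting every minimum uses 0+20+20+30+20 = 90 k$, leaving 160.
Rank by papers per k$: Lab L 20 > Lab J 18 > Lab C 10 > Lab B 8 > Lab H 3.
Lab L: +60 to 90 (cap) ; 100 left.
Give Lab J 20 more to hit its cap of 40 ; 80 left.
Lab C has room for 110 more but only 80 remain, so it gets 100.
Total = 18×40 + 10×100 + 20×90 + 3×20 = 3580.

3580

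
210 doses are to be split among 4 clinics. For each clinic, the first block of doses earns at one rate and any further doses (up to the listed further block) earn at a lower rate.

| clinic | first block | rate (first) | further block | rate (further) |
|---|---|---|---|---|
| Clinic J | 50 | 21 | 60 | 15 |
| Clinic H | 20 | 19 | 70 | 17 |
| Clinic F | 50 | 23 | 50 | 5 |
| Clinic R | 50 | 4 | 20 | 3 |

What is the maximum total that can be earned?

4070

Rank every tier by rate: Clinic F/tier1 23 > Clinic J/tier1 21 > Clinic H/tier1 19 > Clinic H/tier2 17 > Clinic J/tier2 15 > Clinic F/tier2 5 > Clinic R/tier1 4 > Clinic R/tier2 3.
Clinic F/tier1 (23): +50 → 160 left.
Fill Clinic J tier1 block (50 at 21) → 110 left.
Fill Clinic H tier1 block (20 at 19) → 90 left.
Clinic H tier2 at 17: fill all 70 → 20 left.
Clinic J/tier2: +20 of 60 at 15; pool empty.
Total = 23×50 + 21×50 + 19×20 + 17×70 + 15×20 = 4070.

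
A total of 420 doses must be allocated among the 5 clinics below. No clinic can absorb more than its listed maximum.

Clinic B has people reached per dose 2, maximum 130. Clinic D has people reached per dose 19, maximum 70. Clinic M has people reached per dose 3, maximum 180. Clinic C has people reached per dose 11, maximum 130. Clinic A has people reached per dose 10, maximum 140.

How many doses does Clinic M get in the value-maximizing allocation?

80

Highest people reached per dose first: Clinic D 19 > Clinic C 11 > Clinic A 10 > Clinic M 3 > Clinic B 2.
Give Clinic D 70 to hit its cap of 70 → 350 left.
Give Clinic C 130 to hit its cap of 130 → 220 left.
Clinic A takes 140 to reach its cap of 140 → 80 left.
Only 80 left; Clinic M takes them to reach 80.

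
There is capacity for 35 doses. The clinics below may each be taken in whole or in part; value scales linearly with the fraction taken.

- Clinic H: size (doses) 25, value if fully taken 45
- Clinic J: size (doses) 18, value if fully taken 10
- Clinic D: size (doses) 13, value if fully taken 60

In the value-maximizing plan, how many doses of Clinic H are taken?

22

Sort by value density: Clinic D 60/13≈4.62, Clinic H 45/25≈1.8, Clinic J 10/18≈0.556.
All 13 doses of Clinic D fit (value 60) ; 22 remain.
Only 22 doses remain; take 22/25 of Clinic H for value 45×22/25 = 39.6.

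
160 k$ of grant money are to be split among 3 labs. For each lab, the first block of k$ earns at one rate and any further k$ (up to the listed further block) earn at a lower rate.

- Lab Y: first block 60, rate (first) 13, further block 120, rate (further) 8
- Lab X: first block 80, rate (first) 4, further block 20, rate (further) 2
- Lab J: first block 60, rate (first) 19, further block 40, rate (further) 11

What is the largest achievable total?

Treat each block as its own option and order by rate: Lab J/first 19 > Lab Y/first 13 > Lab J/second 11 > Lab Y/second 8 > Lab X/first 4 > Lab X/second 2.
Lab J first at 19: fill all 60 ; 100 left.
Lab Y first at 13: fill all 60 ; 40 left.
Lab J/second (11): +40 ; 0 left.
Total = 19×60 + 13×60 + 11×40 = 2360.

2360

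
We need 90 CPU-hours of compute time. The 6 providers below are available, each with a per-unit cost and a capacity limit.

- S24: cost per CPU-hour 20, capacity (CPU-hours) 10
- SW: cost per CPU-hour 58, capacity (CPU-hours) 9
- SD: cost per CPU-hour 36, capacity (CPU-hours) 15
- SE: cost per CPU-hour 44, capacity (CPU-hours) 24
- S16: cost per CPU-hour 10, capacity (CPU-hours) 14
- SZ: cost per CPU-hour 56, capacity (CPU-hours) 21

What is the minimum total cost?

Fill from the cheapest provider first.
S16 at 10: take all 14 CPU-hours ; 76 still needed.
S24 at 20: take all 10 CPU-hours ; 66 still needed.
SD (36): use full 15 ; 51 CPU-hours to go.
SE at 44: take all 24 CPU-hours ; 27 still needed.
Take 21 from SZ at 56 ; need 6 more.
Take 6 from SW at 58 to finish.
Cost = 14×10 + 10×20 + 15×36 + 24×44 + 21×56 + 6×58 = 3460.

3460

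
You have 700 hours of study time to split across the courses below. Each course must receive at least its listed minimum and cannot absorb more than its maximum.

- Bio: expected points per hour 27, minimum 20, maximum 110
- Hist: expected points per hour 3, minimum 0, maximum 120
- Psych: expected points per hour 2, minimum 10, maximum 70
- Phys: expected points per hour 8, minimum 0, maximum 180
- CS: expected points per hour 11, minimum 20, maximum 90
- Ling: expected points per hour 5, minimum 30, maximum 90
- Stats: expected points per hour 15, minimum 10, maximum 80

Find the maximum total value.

7470

Meeting every minimum uses 20+0+10+0+20+30+10 = 90 hours, leaving 610.
Order the courses by expected points per hour: Bio 27 > Stats 15 > CS 11 > Phys 8 > Ling 5 > Hist 3 > Psych 2.
Bio: +90 to 110 (cap) — 520 left.
Stats: +70 to 80 (cap) — 450 left.
CS takes 70 more to reach its cap of 90 — 380 left.
Phys takes 180 more to reach its cap of 180 — 200 left.
Ling takes 60 more to reach its cap of 90 — 140 left.
Give Hist 120 more to hit its cap of 120 — 20 left.
Psych: +20 (room for 60) → 30. Pool exhausted.
Total = 27×110 + 3×120 + 2×30 + 8×180 + 11×90 + 5×90 + 15×80 = 7470.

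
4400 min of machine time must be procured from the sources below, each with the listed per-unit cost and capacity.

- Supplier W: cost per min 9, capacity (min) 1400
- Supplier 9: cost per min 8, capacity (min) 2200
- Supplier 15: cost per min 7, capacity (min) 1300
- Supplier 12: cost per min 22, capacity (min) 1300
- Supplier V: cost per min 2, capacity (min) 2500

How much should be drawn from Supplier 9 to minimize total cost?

Use sources in increasing cost order.
Supplier V at 2: take all 2500 min ; 1900 still needed.
Supplier 15 at 7: take all 1300 min ; 600 still needed.
Take 600 from Supplier 9 at 8 to finish.
Supplier W, Supplier 12: unused.

600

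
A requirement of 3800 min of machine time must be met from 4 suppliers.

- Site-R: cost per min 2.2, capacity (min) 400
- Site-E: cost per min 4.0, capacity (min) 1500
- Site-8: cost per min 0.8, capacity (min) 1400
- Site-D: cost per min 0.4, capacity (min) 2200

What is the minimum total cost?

2440

Fill from the cheapest supplier first.
Take 2200 from Site-D at 0.4 → need 1600 more.
Site-8 at 0.8: take all 1400 min → 200 still needed.
Site-R at 2.2: take 200 of its 400 → requirement met.
Site-E: unused.
Cost = 2200×0.4 + 1400×0.8 + 200×2.2 = 2440.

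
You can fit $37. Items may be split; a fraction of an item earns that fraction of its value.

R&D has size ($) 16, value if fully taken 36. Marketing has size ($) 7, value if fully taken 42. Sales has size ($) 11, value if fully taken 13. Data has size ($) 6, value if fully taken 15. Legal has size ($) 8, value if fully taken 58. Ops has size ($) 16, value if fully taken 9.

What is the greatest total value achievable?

151

Sort by value density: Legal 58/8≈7.25, Marketing 42/7≈6, Data 15/6≈2.5, R&D 36/16≈2.25, Sales 13/11≈1.18, Ops 9/16≈0.562.
Take all of Legal (8 $, value 58) → 29 $ left.
Take all of Marketing (7 $, value 42) → 22 $ left.
Data: take in full, 6 $ for value 15 → 16 left.
All 16 $ of R&D fit (value 36) → 0 remain.
Total value = 151.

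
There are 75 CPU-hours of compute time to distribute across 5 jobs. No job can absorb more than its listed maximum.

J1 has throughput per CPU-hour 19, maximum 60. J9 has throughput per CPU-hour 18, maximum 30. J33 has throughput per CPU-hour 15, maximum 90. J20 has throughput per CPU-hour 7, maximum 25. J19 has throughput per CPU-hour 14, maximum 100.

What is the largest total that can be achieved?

Highest throughput per CPU-hour first: J1 19 > J9 18 > J33 15 > J19 14 > J20 7.
J1 takes 60 to reach its cap of 60 → 15 left.
J9 has room for 30 but only 15 remain, so it gets 15.
Total = 19×60 + 18×15 = 1410.

1410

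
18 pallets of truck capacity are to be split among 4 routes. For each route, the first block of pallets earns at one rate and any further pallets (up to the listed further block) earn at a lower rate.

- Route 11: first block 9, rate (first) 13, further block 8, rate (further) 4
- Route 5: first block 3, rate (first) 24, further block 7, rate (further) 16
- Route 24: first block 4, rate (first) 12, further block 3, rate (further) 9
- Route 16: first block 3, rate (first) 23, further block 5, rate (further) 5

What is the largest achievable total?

318

Order all 8 blocks by rate: Route 5/first 24 > Route 16/first 23 > Route 5/second 16 > Route 11/first 13 > Route 24/first 12 > Route 24/second 9 > Route 16/second 5 > Route 11/second 4.
Route 5/first (24): +3 ; 15 left.
Fill Route 16 first block (3 at 23) ; 12 left.
Route 5 second at 16: fill all 7 ; 5 left.
Route 11/first: +5 of 9 at 13; pool empty.
Total = 24×3 + 23×3 + 16×7 + 13×5 = 318.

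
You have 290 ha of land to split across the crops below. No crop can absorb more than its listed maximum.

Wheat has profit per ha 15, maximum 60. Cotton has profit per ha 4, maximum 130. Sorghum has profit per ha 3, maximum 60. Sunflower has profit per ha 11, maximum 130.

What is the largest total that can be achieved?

Order the crops by profit per ha: Wheat 15 > Sunflower 11 > Cotton 4 > Sorghum 3.
Give Wheat 60 to hit its cap of 60 → 230 left.
Sunflower takes 130 to reach its cap of 130 → 100 left.
Only 100 left; Cotton takes them to reach 100.
Total = 15×60 + 4×100 + 11×130 = 2730.

2730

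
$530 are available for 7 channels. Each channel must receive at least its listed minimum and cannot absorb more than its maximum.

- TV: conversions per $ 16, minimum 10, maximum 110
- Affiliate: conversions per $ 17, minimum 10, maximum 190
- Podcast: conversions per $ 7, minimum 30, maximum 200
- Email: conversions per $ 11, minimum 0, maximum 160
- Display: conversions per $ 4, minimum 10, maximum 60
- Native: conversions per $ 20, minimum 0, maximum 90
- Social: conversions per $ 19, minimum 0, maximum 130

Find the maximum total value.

Meeting every minimum uses 10+10+30+0+10+0+0 = 60 $, leaving 470.
Order the channels by conversions per $: Native 20 > Social 19 > Affiliate 17 > TV 16 > Email 11 > Podcast 7 > Display 4.
Native takes 90 more to reach its cap of 90 → 380 left.
Social: +130 to 130 (cap) → 250 left.
Give Affiliate 180 more to hit its cap of 190 → 70 left.
TV has room for 100 more but only 70 remain, so it gets 80.
Total = 16×80 + 17×190 + 7×30 + 4×10 + 20×90 + 19×130 = 9030.

9030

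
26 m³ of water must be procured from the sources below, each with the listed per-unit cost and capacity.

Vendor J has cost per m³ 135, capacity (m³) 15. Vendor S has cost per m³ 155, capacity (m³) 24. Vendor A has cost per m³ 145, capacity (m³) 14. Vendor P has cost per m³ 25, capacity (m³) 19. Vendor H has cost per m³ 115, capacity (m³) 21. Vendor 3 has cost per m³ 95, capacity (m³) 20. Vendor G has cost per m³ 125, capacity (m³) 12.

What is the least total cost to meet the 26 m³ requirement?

1140

Use sources in increasing cost order.
Vendor P (25): use full 19 ; 7 m³ to go.
Take 7 from Vendor 3 at 95 to finish.
Vendor H, Vendor G, Vendor J, Vendor A, Vendor S: unused.
Cost = 19×25 + 7×95 = 1140.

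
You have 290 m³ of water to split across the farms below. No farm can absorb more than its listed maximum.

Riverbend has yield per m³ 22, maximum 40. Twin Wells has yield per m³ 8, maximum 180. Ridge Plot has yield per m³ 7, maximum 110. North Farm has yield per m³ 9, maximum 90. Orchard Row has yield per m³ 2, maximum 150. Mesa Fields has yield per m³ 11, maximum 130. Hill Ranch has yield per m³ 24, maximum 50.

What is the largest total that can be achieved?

Highest yield per m³ first: Hill Ranch 24 > Riverbend 22 > Mesa Fields 11 > North Farm 9 > Twin Wells 8 > Ridge Plot 7 > Orchard Row 2.
Give Hill Ranch 50 to hit its cap of 50 → 240 left.
Give Riverbend 40 to hit its cap of 40 → 200 left.
Mesa Fields takes 130 to reach its cap of 130 → 70 left.
North Farm: +70 (room for 90) → 70. Pool exhausted.
Total = 22×40 + 9×70 + 11×130 + 24×50 = 4140.

4140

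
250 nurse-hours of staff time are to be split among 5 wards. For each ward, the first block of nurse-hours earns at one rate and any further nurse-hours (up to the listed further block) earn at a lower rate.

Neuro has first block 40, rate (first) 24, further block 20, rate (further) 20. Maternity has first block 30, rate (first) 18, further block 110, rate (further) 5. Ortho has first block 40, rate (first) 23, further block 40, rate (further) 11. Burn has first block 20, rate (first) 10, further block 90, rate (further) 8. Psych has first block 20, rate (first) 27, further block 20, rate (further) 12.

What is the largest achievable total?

4400

Order all 10 blocks by rate: Psych/tier1 27 > Neuro/tier1 24 > Ortho/tier1 23 > Neuro/tier2 20 > Maternity/tier1 18 > Psych/tier2 12 > Ortho/tier2 11 > Burn/tier1 10 > Burn/tier2 8 > Maternity/tier2 5.
Fill Psych tier1 block (20 at 27) ; 230 left.
Neuro tier1 at 24: fill all 40 ; 190 left.
Ortho/tier1 (23): +40 ; 150 left.
Neuro/tier2 (20): +20 ; 130 left.
Maternity tier1 at 18: fill all 30 ; 100 left.
Fill Psych tier2 block (20 at 12) ; 80 left.
Fill Ortho tier2 block (40 at 11) ; 40 left.
Burn/tier1 (10): +20 ; 20 left.
20 remain; put them into Burn tier2 at 8.
Total = 27×20 + 24×40 + 23×40 + 20×20 + 18×30 + 12×20 + 11×40 + 10×20 + 8×20 = 4400.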